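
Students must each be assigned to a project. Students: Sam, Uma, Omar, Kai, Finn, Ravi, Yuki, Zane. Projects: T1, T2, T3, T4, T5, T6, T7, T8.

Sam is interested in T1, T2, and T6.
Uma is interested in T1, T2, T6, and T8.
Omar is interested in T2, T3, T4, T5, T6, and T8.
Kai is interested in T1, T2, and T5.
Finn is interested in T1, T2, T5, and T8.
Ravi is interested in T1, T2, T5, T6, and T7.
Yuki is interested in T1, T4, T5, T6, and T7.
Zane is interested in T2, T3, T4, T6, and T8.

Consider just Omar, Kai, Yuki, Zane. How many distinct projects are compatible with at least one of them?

8

The union of neighbours of {Omar, Kai, Yuki, Zane} is {T1, T2, T3, T4, T5, T6, T7, T8}, which has 8 elements.
Since |N(S)| = 8 ≥ |S| = 4, Hall's condition holds for this subset.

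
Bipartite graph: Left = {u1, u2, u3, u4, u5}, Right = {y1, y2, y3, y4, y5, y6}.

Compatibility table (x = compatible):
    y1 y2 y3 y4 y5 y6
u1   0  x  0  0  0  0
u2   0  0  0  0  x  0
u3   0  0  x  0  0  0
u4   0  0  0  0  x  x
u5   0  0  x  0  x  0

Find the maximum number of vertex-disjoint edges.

4

One maximum matching: u1→y2, u2→y5, u3→y3, u4→y6.
The set {u2, u3, u5} has only 2 neighbours ({y3, y5}), so by Hall's theorem at most 4 of the 5 left vertices can be matched.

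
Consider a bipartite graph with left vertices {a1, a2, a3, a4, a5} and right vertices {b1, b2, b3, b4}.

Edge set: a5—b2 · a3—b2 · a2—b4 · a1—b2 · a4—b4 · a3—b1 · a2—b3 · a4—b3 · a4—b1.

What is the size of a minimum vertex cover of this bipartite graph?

4

{a2, a3, a4, b2} is a vertex cover of size 4: every edge has an endpoint in this set.
No smaller cover exists because a1–b2, a2–b4, a3–b1, a4–b3 is a matching of size 4, and a cover must include an endpoint of each of these disjoint edges (König's theorem).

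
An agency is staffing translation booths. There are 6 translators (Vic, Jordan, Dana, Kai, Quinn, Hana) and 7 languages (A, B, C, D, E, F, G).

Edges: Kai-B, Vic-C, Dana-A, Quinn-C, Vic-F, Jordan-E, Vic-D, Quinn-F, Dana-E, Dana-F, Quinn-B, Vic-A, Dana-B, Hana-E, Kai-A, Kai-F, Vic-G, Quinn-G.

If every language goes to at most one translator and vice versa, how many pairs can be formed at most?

5

One maximum matching: Vic-G, Jordan-E, Dana-A, Kai-F, Quinn-B.
The set {Jordan, Hana} has only 1 neighbour ({E}), so by Hall's theorem at most 5 of the 6 translators can be matched.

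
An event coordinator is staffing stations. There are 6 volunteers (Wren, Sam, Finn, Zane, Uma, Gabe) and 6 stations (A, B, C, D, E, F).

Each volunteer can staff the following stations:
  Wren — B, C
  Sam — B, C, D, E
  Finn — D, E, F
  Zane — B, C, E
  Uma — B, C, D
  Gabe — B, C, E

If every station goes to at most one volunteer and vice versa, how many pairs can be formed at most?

For example, pair Wren–C, Sam–D, Finn–F, Zane–E, Uma–B.
The set {Wren, Sam, Zane, Uma, Gabe} has only 4 neighbours ({B, C, D, E}), so by Hall's theorem at most 5 of the 6 volunteers can be matched.

5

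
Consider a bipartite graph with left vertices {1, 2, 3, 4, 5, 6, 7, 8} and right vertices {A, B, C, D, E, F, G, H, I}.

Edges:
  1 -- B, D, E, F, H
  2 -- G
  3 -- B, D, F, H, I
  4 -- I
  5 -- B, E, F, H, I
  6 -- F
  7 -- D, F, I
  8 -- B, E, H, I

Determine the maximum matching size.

For example, pair 1-H, 2-G, 3-B, 4-I, 5-E, 6-F, 7-D.
The set {1, 3, 4, 5, 6, 7, 8} has only 6 neighbours ({B, D, E, F, H, I}), so by Hall's theorem at most 7 of the 8 left vertices can be matched.

7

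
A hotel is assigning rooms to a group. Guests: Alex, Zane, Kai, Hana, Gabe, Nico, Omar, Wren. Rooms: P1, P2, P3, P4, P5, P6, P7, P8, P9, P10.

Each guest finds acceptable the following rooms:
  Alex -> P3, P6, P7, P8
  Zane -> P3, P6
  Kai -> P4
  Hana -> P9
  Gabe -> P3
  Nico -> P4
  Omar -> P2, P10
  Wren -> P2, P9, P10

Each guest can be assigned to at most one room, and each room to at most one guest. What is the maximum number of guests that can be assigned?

For example, pair Alex–P7, Zane–P6, Kai–P4, Hana–P9, Gabe–P3, Omar–P2, Wren–P10.
The set {Kai, Nico} has only 1 neighbour ({P4}), so by Hall's theorem at most 7 of the 8 guests can be matched.

7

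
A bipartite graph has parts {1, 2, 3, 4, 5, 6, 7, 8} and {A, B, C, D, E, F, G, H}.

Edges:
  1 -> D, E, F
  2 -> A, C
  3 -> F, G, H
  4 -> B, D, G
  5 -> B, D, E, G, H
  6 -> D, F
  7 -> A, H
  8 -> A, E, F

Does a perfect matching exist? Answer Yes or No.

For example, pair 1–D, 2–C, 3–H, 4–B, 5–G, 6–F, 7–A, 8–E.
All 8 left vertices are covered.

Yes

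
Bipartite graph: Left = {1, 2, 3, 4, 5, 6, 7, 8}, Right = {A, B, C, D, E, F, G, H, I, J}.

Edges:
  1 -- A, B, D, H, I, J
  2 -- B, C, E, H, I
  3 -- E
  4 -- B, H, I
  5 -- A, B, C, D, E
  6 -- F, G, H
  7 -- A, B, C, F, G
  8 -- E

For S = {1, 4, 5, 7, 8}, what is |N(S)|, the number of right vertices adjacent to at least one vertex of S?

The union of neighbours of {1, 4, 5, 7, 8} is {A, B, C, D, E, F, G, H, I, J}, which has 10 elements.
Since |N(S)| = 10 ≥ |S| = 5, Hall's condition holds for this subset.

10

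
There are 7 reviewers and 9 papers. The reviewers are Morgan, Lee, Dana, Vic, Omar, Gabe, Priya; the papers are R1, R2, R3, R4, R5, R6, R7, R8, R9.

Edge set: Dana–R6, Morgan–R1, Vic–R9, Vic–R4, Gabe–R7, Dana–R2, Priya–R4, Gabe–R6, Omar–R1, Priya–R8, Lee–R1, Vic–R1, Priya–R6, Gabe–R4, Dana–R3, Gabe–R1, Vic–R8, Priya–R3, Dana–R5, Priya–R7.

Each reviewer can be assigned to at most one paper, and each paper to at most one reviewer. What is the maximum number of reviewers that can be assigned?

5

One maximum matching: Morgan–R1, Dana–R3, Vic–R8, Gabe–R7, Priya–R6.
The set {Morgan, Lee, Omar} has only 1 neighbour ({R1}), so by Hall's theorem at most 5 of the 7 reviewers can be matched.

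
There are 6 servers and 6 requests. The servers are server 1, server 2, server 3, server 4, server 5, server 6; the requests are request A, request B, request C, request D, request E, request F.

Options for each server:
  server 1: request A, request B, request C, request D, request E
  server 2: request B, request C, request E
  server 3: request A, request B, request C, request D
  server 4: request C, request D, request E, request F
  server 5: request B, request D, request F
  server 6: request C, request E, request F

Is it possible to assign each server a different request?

Yes

A valid assignment of size 6: server 1→request C, server 2→request B, server 3→request A, server 4→request E, server 5→request D, server 6→request F.
Every server is matched, so this is a perfect matching.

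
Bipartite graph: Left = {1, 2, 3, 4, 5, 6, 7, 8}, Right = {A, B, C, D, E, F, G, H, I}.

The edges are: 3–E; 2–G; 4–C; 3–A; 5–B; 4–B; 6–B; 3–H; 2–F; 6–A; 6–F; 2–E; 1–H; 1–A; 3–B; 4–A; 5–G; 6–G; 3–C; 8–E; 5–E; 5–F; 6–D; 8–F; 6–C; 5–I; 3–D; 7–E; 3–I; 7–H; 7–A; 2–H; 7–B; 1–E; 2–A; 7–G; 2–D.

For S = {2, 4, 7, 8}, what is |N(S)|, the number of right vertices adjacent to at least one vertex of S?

8

The union of neighbours of {2, 4, 7, 8} is {A, B, C, D, E, F, G, H}, which has 8 elements.
Since |N(S)| = 8 ≥ |S| = 4, Hall's condition holds for this subset.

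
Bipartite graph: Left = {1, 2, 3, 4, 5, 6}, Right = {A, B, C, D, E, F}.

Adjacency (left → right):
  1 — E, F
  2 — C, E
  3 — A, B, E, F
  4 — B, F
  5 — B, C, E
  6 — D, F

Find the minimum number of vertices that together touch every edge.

6

The 6 edges 1–E, 2–C, 3–A, 4–F, 5–B, 6–D form a matching, so any vertex cover needs at least 6 vertices (one per matched edge).
Conversely {1, 2, 3, 4, 5, 6} meets every edge and has exactly 6 vertices, so 6 is optimal.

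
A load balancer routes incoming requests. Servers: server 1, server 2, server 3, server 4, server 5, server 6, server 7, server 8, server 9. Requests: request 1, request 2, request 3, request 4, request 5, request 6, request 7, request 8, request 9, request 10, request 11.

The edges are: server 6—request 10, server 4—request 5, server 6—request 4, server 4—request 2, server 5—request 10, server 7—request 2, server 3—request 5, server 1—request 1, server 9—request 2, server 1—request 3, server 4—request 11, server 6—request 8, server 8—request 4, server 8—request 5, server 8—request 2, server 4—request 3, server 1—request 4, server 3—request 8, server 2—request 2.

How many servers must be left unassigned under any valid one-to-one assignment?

2

One maximum matching: server 1→request 3, server 2→request 2, server 3→request 8, server 4→request 11, server 5→request 10, server 6→request 4, server 8→request 5.
The set {server 2, server 7, server 9} has only 1 neighbour ({request 2}), so by Hall's theorem at most 7 of the 9 servers can be matched.
That matches 7 of the 9, leaving 2 unmatched; no matching can do better.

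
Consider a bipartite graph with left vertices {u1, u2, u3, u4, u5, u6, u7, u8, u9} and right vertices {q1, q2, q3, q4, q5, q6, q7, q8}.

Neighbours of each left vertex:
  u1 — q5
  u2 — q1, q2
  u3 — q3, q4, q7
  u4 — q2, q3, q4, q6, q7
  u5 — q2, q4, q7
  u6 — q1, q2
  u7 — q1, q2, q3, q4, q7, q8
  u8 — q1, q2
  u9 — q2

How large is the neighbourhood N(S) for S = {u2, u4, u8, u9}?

The union of neighbours of {u2, u4, u8, u9} is {q1, q2, q3, q4, q6, q7}, which has 6 elements.
Since |N(S)| = 6 ≥ |S| = 4, Hall's condition holds for this subset.

6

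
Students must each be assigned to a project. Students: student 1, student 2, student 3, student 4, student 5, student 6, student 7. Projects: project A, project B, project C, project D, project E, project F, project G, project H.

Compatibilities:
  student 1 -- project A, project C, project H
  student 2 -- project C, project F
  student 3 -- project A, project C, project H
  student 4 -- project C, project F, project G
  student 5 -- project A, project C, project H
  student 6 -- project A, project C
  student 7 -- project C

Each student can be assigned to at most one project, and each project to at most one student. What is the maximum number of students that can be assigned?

5

One maximum matching: student 1-project H, student 2-project F, student 3-project A, student 4-project G, student 5-project C.
The set {student 1, student 3, student 5, student 6, student 7} has only 3 neighbours ({project A, project C, project H}), so by Hall's theorem at most 5 of the 7 students can be matched.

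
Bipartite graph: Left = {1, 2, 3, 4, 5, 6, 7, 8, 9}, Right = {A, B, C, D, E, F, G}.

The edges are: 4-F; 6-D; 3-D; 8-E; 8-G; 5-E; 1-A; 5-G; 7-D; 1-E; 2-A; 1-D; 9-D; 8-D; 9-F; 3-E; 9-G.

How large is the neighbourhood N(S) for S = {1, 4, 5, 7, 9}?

5

The union of neighbours of {1, 4, 5, 7, 9} is {A, D, E, F, G}, which has 5 elements.
Since |N(S)| = 5 ≥ |S| = 5, Hall's condition holds for this subset.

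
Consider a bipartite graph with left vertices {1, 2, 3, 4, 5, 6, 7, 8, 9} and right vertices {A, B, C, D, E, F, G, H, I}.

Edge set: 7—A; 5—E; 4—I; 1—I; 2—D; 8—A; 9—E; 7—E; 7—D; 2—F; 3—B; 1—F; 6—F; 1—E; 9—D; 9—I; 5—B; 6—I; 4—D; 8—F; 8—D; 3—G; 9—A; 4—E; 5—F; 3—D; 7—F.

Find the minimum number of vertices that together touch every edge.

7

A maximum matching has 7 edges (e.g. 1–E, 2–D, 3–G, 4–I, 5–B, 6–F, 7–A).
By König's theorem the minimum vertex cover has the same size. One such cover is {3, 5, A, D, E, F, I}.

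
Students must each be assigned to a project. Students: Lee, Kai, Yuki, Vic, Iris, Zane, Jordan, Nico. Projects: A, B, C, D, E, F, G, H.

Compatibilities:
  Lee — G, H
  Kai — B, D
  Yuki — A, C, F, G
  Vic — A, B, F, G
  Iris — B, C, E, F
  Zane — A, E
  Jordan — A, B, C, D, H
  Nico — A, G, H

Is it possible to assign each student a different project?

A valid assignment of size 8: Lee–H, Kai–D, Yuki–C, Vic–F, Iris–B, Zane–E, Jordan–A, Nico–G.
All 8 students are covered.

Yes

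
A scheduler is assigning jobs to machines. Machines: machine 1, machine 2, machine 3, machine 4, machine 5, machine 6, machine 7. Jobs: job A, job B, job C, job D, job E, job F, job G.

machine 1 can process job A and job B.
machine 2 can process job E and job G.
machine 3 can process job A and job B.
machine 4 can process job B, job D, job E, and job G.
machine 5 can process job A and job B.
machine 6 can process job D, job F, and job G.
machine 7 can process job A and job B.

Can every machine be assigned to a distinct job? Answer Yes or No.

The set {machine 1, machine 3, machine 5, machine 7} has only 2 neighbours ({job A, job B}), so by Hall's theorem at most 5 of the 7 machines can be matched.
Hence no matching covers every machine.

No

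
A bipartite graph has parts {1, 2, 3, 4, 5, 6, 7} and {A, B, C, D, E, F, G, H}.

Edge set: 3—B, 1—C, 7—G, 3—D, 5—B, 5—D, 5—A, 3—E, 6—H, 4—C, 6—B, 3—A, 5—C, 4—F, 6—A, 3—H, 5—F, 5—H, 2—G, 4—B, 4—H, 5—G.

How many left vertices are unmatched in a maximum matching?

For example, pair 1-C, 2-G, 3-E, 4-F, 5-A, 6-B.
The set {2, 7} has only 1 neighbour ({G}), so by Hall's theorem at most 6 of the 7 left vertices can be matched.
That matches 6 of the 7, leaving 1 unmatched; no matching can do better.

1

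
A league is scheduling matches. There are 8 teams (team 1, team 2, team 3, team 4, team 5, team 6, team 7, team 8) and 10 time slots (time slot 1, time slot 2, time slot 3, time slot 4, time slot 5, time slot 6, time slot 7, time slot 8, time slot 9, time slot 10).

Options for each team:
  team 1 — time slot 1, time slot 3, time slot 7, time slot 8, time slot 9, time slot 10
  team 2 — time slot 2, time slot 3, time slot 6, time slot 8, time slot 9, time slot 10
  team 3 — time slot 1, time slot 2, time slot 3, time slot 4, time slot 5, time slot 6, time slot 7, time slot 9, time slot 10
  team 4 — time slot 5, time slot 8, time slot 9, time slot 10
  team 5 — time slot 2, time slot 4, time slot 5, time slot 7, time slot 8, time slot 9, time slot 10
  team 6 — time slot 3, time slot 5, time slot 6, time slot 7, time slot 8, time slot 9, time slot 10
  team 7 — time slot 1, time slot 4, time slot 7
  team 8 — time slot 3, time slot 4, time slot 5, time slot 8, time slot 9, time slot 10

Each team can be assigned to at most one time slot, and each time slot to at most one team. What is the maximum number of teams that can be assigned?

8

For example, pair team 1→time slot 3, team 2→time slot 9, team 3→time slot 4, team 4→time slot 10, team 5→time slot 7, team 6→time slot 5, team 7→time slot 1, team 8→time slot 8.
This saturates every team, so 8 is the maximum.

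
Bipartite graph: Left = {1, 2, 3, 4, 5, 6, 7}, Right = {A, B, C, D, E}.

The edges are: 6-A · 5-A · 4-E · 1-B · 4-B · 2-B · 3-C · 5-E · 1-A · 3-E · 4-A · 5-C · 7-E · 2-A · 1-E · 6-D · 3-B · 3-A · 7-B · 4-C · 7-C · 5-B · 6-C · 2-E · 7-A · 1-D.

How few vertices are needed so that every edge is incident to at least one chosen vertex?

The 5 edges 1–D, 2–A, 3–C, 4–E, 5–B form a matching, so any vertex cover needs at least 5 vertices (one per matched edge).
Conversely {A, B, C, D, E} meets every edge and has exactly 5 vertices, so 5 is optimal.

5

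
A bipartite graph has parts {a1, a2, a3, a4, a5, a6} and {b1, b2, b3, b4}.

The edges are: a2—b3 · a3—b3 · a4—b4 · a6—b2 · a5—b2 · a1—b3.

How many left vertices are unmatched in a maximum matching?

For example, pair a1-b3, a4-b4, a5-b2.
The set {a1, a2, a3, a5, a6} has only 2 neighbours ({b2, b3}), so by Hall's theorem at most 3 of the 6 left vertices can be matched.
That matches 3 of the 6, leaving 3 unmatched; no matching can do better.

3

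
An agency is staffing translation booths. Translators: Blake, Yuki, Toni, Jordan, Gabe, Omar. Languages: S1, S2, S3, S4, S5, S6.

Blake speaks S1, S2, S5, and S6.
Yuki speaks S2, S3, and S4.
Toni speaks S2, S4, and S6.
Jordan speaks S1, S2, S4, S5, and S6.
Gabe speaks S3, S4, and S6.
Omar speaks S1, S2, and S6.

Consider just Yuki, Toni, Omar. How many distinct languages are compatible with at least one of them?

5

The union of neighbours of {Yuki, Toni, Omar} is {S1, S2, S3, S4, S6}, which has 5 elements.
Since |N(S)| = 5 ≥ |S| = 3, Hall's condition holds for this subset.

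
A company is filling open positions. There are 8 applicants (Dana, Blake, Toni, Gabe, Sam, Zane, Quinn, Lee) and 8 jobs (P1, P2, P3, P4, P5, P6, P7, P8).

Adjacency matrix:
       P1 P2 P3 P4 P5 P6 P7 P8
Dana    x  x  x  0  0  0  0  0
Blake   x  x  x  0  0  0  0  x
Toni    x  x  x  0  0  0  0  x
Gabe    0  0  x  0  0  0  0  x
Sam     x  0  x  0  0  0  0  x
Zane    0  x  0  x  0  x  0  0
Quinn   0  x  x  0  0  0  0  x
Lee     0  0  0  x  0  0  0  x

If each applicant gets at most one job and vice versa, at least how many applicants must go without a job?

A valid assignment of size 6: Dana–P2, Blake–P1, Toni–P3, Gabe–P8, Zane–P6, Lee–P4.
The set {Dana, Blake, Toni, Gabe, Sam, Quinn} has only 4 neighbours ({P1, P2, P3, P8}), so by Hall's theorem at most 6 of the 8 applicants can be matched.
That matches 6 of the 8, leaving 2 unmatched; no matching can do better.

2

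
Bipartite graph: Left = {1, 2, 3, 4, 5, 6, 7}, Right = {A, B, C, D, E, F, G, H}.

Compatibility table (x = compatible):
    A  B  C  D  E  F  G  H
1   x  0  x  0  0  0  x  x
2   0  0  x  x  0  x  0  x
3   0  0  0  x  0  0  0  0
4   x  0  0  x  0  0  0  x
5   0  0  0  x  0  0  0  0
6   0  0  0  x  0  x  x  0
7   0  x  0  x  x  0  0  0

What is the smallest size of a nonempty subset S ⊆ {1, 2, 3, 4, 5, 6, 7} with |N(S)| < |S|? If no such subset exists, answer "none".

2

Take S = {3, 5}. Its neighbourhood is {D}, so |N(S)| = 1 < |S| = 2.
No single vertex violates Hall's condition since each has at least one neighbour, so 2 is the minimum.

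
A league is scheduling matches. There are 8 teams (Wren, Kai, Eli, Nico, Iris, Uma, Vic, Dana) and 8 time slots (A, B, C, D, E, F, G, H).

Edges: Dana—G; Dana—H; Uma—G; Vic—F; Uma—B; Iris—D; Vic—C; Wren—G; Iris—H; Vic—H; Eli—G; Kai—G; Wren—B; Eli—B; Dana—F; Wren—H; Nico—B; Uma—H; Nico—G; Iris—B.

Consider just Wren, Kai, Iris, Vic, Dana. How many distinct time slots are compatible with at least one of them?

6

The union of neighbours of {Wren, Kai, Iris, Vic, Dana} is {B, C, D, F, G, H}, which has 6 elements.
Since |N(S)| = 6 ≥ |S| = 5, Hall's condition holds for this subset.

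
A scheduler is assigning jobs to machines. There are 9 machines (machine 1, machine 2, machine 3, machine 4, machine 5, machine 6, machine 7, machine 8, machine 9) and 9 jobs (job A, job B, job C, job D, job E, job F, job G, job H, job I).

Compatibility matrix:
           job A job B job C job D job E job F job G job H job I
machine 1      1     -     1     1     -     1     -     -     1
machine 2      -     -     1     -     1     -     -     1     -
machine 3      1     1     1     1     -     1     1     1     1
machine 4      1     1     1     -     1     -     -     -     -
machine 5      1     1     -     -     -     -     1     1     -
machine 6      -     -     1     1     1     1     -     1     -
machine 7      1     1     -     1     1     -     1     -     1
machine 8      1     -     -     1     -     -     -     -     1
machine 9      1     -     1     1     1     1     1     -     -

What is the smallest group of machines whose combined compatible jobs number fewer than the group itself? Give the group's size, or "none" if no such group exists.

A matching saturating every machine exists, for instance machine 1→job C, machine 2→job E, machine 3→job H, machine 4→job A, machine 5→job G, machine 6→job D, machine 7→job B, machine 8→job I, machine 9→job F.
By Hall's marriage theorem, this means |N(S)| ≥ |S| for every subset S, so no violating subset exists.

none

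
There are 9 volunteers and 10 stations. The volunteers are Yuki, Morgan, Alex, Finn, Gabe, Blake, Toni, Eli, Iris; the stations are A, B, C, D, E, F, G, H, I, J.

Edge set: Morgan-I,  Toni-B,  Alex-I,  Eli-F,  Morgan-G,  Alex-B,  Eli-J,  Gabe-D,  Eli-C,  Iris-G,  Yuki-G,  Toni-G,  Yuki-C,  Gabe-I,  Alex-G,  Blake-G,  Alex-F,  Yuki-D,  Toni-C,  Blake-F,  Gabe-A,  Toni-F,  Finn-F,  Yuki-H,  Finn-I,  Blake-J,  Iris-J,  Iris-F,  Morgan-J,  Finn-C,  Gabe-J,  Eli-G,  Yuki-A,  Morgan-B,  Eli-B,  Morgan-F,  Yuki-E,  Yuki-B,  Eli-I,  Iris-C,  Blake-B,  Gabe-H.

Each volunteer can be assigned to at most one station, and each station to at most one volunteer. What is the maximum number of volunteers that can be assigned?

One maximum matching: Yuki→E, Morgan→G, Alex→B, Finn→I, Gabe→A, Blake→F, Toni→C, Eli→J.
The set {Morgan, Alex, Finn, Blake, Toni, Eli, Iris} has only 6 neighbours ({B, C, F, G, I, J}), so by Hall's theorem at most 8 of the 9 volunteers can be matched.

8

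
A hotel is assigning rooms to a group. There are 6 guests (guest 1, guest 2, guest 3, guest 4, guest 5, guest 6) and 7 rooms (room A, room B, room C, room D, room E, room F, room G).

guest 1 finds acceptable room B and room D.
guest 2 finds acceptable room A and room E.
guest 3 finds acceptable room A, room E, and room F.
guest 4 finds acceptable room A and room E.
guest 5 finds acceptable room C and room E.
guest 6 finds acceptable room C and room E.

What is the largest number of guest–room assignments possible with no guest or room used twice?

For example, pair guest 1–room B, guest 2–room A, guest 3–room F, guest 4–room E, guest 5–room C.
The set {guest 2, guest 4, guest 5, guest 6} has only 3 neighbours ({room A, room C, room E}), so by Hall's theorem at most 5 of the 6 guests can be matched.

5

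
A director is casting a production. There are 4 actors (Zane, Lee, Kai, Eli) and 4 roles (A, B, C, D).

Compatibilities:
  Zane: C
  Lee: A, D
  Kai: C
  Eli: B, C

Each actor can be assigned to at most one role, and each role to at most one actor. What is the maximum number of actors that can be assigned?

3

One maximum matching: Zane–C, Lee–D, Eli–B.
The set {Zane, Kai} has only 1 neighbour ({C}), so by Hall's theorem at most 3 of the 4 actors can be matched.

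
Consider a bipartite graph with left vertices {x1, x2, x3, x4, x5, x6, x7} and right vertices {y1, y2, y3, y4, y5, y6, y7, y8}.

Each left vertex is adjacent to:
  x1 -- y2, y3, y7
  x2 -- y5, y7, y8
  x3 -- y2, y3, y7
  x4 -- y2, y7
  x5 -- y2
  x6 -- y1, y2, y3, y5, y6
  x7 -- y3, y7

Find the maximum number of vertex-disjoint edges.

One maximum matching: x1–y2, x2–y8, x3–y3, x4–y7, x6–y6.
The set {x1, x3, x4, x5, x7} has only 3 neighbours ({y2, y3, y7}), so by Hall's theorem at most 5 of the 7 left vertices can be matched.

5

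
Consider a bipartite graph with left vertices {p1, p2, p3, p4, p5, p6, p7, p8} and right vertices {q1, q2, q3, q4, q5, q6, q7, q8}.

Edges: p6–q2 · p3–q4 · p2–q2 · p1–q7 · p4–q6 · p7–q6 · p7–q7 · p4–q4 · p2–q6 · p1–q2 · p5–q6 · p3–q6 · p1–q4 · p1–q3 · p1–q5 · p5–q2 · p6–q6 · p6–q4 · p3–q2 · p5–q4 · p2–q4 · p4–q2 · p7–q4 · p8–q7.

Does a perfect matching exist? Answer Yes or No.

The set {p2, p3, p4, p5, p6, p7, p8} has only 4 neighbours ({q2, q4, q6, q7}), so by Hall's theorem at most 5 of the 8 left vertices can be matched.
Hence no matching covers every left vertex.

No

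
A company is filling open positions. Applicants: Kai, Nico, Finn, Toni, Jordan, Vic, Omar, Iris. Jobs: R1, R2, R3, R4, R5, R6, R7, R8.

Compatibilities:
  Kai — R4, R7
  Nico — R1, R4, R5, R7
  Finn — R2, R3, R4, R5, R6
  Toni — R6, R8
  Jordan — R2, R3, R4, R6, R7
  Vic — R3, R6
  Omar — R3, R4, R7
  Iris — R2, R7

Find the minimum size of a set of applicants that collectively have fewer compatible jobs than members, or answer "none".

A matching saturating every applicant exists, for instance Kai→R4, Nico→R1, Finn→R5, Toni→R8, Jordan→R2, Vic→R6, Omar→R3, Iris→R7.
By Hall's marriage theorem, this means |N(S)| ≥ |S| for every subset S, so no violating subset exists.

none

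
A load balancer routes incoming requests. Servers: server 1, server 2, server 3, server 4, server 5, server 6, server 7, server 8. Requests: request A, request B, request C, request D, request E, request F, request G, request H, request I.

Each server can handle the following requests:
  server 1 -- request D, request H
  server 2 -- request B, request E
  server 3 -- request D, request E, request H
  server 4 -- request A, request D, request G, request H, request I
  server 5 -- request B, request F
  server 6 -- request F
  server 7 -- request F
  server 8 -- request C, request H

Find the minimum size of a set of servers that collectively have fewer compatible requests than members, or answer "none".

2

Take S = {server 6, server 7}. Its neighbourhood is {request F}, so |N(S)| = 1 < |S| = 2.
No single vertex violates Hall's condition since each has at least one neighbour, so 2 is the minimum.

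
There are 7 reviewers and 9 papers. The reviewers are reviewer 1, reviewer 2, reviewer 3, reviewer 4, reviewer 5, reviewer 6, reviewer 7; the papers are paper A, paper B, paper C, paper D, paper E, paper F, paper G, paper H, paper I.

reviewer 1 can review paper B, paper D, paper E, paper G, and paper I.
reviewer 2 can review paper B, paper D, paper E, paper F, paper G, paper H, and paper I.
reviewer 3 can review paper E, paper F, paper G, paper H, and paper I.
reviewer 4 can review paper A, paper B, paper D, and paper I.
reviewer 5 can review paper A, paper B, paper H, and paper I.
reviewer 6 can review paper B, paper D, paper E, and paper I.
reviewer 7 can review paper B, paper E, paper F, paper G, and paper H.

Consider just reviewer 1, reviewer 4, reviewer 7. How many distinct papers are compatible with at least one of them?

The union of neighbours of {reviewer 1, reviewer 4, reviewer 7} is {paper A, paper B, paper D, paper E, paper F, paper G, paper H, paper I}, which has 8 elements.
Since |N(S)| = 8 ≥ |S| = 3, Hall's condition holds for this subset.

8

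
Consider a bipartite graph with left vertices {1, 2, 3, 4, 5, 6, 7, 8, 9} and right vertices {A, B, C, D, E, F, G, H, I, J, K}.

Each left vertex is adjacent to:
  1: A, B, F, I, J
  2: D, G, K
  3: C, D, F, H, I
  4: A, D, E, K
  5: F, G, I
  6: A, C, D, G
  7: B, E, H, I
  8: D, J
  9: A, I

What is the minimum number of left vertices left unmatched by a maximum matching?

One maximum matching: 1–J, 2–G, 3–H, 4–E, 5–F, 6–C, 7–B, 8–D, 9–A.
All 9 left vertices are matched, so no larger matching exists.
That matches 9 of the 9, leaving 0 unmatched; no matching can do better.

0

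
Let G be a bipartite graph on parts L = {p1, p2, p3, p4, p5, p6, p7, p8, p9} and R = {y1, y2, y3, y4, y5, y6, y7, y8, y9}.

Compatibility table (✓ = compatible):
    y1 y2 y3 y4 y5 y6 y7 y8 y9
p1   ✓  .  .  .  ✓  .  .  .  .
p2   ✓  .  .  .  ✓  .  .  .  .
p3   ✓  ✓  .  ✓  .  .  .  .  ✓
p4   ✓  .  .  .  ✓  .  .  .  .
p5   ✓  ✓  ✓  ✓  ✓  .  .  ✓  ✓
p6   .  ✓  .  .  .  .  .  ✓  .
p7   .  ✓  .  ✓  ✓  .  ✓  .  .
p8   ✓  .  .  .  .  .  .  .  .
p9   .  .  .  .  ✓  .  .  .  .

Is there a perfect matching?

The set {p1, p2, p4, p8, p9} has only 2 neighbours ({y1, y5}), so by Hall's theorem at most 6 of the 9 left vertices can be matched.
Hence no matching covers every left vertex.

No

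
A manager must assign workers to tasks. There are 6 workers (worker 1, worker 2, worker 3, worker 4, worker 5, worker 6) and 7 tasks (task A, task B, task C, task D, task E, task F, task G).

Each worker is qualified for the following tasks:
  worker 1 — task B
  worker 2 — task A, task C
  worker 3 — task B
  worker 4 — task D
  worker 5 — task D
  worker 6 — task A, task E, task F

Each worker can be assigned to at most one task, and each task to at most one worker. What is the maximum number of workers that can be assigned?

4

For example, pair worker 1-task B, worker 2-task A, worker 4-task D, worker 6-task E.
The set {worker 1, worker 3, worker 4, worker 5} has only 2 neighbours ({task B, task D}), so by Hall's theorem at most 4 of the 6 workers can be matched.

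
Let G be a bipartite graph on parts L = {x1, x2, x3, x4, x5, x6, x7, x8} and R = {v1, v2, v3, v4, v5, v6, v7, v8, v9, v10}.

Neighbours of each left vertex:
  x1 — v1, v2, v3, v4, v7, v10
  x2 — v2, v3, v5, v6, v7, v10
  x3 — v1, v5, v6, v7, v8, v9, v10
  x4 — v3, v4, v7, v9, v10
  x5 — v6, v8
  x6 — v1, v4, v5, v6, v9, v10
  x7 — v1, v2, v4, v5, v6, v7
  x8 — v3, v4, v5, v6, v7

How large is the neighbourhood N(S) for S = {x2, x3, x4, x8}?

10

The union of neighbours of {x2, x3, x4, x8} is {v1, v2, v3, v4, v5, v6, v7, v8, v9, v10}, which has 10 elements.
Since |N(S)| = 10 ≥ |S| = 4, Hall's condition holds for this subset.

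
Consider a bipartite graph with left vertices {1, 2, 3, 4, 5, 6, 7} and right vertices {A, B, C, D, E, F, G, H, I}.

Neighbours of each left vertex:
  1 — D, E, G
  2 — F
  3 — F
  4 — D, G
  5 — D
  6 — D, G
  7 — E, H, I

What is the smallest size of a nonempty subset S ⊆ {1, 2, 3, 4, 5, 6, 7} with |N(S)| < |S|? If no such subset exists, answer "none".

Take S = {2, 3}. Its neighbourhood is {F}, so |N(S)| = 1 < |S| = 2.
No single vertex violates Hall's condition since each has at least one neighbour, so 2 is the minimum.

2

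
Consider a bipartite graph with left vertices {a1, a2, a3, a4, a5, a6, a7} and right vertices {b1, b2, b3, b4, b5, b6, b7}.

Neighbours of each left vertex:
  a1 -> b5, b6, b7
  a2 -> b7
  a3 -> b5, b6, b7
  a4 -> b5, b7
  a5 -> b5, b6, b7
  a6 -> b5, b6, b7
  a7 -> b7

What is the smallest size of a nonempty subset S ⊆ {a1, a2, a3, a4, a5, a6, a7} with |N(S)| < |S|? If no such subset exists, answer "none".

2

Take S = {a2, a7}. Its neighbourhood is {b7}, so |N(S)| = 1 < |S| = 2.
No single vertex violates Hall's condition since each has at least one neighbour, so 2 is the minimum.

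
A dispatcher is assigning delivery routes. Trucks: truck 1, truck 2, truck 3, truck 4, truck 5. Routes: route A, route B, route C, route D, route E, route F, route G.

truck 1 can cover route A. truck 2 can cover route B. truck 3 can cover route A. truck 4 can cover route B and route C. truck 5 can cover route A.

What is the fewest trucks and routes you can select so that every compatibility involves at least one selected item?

A maximum matching has 3 edges (e.g. truck 1–route A, truck 2–route B, truck 4–route C).
By König's theorem the minimum vertex cover has the same size. One such cover is {truck 2, truck 4, route A}.

3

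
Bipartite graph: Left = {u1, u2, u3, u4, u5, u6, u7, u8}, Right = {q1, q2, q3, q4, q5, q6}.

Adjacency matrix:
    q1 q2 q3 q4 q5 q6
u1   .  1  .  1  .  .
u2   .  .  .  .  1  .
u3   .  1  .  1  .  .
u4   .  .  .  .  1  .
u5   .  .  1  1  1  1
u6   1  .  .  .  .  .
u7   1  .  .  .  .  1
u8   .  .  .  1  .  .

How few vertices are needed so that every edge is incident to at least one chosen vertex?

The 6 edges u1–q4, u2–q5, u3–q2, u5–q3, u6–q1, u7–q6 form a matching, so any vertex cover needs at least 6 vertices (one per matched edge).
Conversely {u5, u6, u7, q2, q4, q5} meets every edge and has exactly 6 vertices, so 6 is optimal.

6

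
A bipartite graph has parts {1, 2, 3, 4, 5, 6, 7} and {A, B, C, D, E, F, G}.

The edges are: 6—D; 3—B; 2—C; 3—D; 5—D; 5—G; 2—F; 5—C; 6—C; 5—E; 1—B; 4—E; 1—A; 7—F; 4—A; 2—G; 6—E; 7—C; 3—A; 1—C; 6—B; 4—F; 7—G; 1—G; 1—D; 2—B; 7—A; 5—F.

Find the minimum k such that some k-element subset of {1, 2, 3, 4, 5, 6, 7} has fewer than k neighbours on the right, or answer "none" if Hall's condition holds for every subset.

A matching saturating every left vertex exists, for instance 1→G, 2→B, 3→D, 4→A, 5→C, 6→E, 7→F.
By Hall's marriage theorem, this means |N(S)| ≥ |S| for every subset S, so no violating subset exists.

none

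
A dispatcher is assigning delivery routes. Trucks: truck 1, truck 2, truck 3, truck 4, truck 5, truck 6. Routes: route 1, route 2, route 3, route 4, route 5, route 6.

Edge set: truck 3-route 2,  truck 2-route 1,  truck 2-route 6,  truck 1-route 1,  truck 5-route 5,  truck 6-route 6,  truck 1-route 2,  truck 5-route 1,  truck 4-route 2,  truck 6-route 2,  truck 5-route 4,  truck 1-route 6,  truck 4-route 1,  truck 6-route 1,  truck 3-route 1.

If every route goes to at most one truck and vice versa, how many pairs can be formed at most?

4

A valid assignment of size 4: truck 1-route 6, truck 2-route 1, truck 3-route 2, truck 5-route 4.
The set {truck 1, truck 2, truck 3, truck 4, truck 6} has only 3 neighbours ({route 1, route 2, route 6}), so by Hall's theorem at most 4 of the 6 trucks can be matched.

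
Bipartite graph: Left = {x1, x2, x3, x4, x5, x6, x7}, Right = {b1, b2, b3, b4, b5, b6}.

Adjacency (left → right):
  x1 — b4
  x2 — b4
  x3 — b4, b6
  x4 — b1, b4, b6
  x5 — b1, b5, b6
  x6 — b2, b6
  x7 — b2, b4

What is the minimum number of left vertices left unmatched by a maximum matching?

2

For example, pair x1–b4, x3–b6, x4–b1, x5–b5, x6–b2.
The set {x1, x2, x3, x6, x7} has only 3 neighbours ({b2, b4, b6}), so by Hall's theorem at most 5 of the 7 left vertices can be matched.
That matches 5 of the 7, leaving 2 unmatched; no matching can do better.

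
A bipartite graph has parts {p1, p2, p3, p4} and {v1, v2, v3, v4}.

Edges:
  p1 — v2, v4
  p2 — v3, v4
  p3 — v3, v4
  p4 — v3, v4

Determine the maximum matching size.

3

One maximum matching: p1-v2, p2-v3, p3-v4.
The set {p2, p3, p4} has only 2 neighbours ({v3, v4}), so by Hall's theorem at most 3 of the 4 left vertices can be matched.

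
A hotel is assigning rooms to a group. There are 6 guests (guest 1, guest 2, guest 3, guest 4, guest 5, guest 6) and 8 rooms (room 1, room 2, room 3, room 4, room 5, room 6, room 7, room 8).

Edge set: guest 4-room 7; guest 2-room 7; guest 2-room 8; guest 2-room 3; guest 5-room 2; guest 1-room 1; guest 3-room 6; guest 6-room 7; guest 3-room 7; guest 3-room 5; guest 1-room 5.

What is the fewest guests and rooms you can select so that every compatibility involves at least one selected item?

The 5 edges guest 1–room 1, guest 2–room 3, guest 3–room 6, guest 4–room 7, guest 5–room 2 form a matching, so any vertex cover needs at least 5 vertices (one per matched edge).
Conversely {guest 1, guest 2, guest 3, guest 5, room 7} meets every edge and has exactly 5 vertices, so 5 is optimal.

5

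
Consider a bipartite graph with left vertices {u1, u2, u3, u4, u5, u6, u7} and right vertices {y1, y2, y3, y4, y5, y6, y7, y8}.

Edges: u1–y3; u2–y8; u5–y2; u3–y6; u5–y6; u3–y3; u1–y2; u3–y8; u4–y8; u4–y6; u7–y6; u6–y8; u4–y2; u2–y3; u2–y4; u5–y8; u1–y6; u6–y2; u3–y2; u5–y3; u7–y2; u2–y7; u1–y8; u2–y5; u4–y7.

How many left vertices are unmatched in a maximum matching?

1

A valid assignment of size 6: u1→y6, u2→y4, u3→y2, u4→y7, u5→y3, u6→y8.
The set {u1, u3, u5, u6, u7} has only 4 neighbours ({y2, y3, y6, y8}), so by Hall's theorem at most 6 of the 7 left vertices can be matched.
That matches 6 of the 7, leaving 1 unmatched; no matching can do better.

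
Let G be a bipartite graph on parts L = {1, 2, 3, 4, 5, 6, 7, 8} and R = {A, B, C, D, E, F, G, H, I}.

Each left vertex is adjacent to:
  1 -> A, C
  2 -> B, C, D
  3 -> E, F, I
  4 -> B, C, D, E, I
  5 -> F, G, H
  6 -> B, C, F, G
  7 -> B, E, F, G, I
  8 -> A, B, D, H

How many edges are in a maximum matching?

A valid assignment of size 8: 1→A, 2→D, 3→F, 4→E, 5→G, 6→C, 7→I, 8→B.
All 8 left vertices are matched, so no larger matching exists.

8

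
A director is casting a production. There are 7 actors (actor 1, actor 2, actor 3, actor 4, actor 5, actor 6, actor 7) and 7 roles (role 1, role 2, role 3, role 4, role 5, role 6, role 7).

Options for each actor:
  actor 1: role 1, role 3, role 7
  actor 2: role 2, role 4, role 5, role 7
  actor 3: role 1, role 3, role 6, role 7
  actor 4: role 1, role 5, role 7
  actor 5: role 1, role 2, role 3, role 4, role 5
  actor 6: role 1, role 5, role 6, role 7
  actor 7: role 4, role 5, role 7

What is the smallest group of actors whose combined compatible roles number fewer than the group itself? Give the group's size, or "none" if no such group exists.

none

A matching saturating every actor exists, for instance actor 1→role 3, actor 2→role 4, actor 3→role 6, actor 4→role 5, actor 5→role 2, actor 6→role 1, actor 7→role 7.
By Hall's marriage theorem, this means |N(S)| ≥ |S| for every subset S, so no violating subset exists.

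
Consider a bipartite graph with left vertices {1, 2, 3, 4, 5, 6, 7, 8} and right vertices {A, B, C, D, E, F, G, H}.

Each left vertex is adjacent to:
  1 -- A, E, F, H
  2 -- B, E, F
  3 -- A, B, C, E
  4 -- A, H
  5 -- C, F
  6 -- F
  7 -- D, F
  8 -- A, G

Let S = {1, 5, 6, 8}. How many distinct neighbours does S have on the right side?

6

The union of neighbours of {1, 5, 6, 8} is {A, C, E, F, G, H}, which has 6 elements.
Since |N(S)| = 6 ≥ |S| = 4, Hall's condition holds for this subset.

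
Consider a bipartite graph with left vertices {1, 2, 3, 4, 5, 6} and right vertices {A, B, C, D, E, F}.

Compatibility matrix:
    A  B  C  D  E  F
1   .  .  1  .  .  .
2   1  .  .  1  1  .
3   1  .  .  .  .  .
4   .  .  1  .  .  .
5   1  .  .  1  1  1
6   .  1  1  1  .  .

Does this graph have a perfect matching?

No

The set {1, 4} has only 1 neighbour ({C}), so by Hall's theorem at most 5 of the 6 left vertices can be matched.
Hence no matching covers every left vertex.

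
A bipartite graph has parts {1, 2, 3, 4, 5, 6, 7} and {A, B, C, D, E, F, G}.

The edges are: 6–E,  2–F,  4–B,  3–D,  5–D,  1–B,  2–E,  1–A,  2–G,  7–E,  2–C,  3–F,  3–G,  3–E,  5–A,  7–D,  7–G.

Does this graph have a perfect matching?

Yes

For example, pair 1–A, 2–C, 3–F, 4–B, 5–D, 6–E, 7–G.
All 7 left vertices are covered.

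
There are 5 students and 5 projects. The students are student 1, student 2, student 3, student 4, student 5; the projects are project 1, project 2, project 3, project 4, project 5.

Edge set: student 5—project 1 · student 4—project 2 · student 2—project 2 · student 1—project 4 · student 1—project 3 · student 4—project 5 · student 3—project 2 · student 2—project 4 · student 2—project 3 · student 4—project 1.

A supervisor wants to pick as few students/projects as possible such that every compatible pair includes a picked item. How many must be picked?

5

{student 1, student 2, student 3, student 4, student 5} is a vertex cover of size 5: every edge has an endpoint in this set.
No smaller cover exists because student 1–project 3, student 2–project 4, student 3–project 2, student 4–project 5, student 5–project 1 is a matching of size 5, and a cover must include an endpoint of each of these disjoint edges (König's theorem).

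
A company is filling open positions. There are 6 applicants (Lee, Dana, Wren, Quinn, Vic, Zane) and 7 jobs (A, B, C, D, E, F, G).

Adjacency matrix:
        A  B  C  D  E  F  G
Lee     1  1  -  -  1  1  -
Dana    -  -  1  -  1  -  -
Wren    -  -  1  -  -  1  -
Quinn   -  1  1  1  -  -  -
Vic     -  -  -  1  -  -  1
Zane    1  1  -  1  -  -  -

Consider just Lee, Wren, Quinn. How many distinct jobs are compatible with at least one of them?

The union of neighbours of {Lee, Wren, Quinn} is {A, B, C, D, E, F}, which has 6 elements.
Since |N(S)| = 6 ≥ |S| = 3, Hall's condition holds for this subset.

6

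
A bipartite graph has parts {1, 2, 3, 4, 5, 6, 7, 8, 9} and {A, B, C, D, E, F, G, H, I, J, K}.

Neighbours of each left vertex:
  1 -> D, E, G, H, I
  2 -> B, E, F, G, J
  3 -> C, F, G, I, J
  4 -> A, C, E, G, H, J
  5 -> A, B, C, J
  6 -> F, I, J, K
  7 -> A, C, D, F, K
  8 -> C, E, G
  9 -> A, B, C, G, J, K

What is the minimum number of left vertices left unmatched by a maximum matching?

A valid assignment of size 9: 1→H, 2→G, 3→I, 4→A, 5→B, 6→F, 7→K, 8→E, 9→J.
This saturates every left vertex, so 9 is the maximum.
That matches 9 of the 9, leaving 0 unmatched; no matching can do better.

0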